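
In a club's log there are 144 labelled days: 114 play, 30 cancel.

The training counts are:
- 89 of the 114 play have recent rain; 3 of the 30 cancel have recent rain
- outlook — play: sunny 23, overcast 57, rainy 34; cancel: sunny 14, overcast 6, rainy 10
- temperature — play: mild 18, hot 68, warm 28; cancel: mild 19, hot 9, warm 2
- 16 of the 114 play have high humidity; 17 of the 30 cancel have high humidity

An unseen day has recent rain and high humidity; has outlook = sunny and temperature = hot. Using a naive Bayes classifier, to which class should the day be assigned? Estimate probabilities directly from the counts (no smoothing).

play

play: (114/144) × (89/114) × (23/114) × (68/114) × (16/114) ≈ 0.0104393
cancel: (30/144) × (3/30) × (14/30) × (9/30) × (17/30) ≈ 0.00165278
Highest score → play.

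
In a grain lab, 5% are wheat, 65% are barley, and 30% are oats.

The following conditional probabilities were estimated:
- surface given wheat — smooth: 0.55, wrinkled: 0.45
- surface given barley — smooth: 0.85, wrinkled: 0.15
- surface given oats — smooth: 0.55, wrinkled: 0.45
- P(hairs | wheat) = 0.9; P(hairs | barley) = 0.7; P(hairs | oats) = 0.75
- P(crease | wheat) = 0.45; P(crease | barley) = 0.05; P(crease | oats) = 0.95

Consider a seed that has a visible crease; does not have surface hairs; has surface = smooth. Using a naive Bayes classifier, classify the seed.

wheat: 0.05 × 0.55 × (1−0.9) × 0.45 = 0.0012375
barley: 0.65 × 0.85 × (1−0.7) × 0.05 = 0.0082875
oats: 0.3 × 0.55 × (1−0.75) × 0.95 = 0.0391875
Highest score → oats.

oats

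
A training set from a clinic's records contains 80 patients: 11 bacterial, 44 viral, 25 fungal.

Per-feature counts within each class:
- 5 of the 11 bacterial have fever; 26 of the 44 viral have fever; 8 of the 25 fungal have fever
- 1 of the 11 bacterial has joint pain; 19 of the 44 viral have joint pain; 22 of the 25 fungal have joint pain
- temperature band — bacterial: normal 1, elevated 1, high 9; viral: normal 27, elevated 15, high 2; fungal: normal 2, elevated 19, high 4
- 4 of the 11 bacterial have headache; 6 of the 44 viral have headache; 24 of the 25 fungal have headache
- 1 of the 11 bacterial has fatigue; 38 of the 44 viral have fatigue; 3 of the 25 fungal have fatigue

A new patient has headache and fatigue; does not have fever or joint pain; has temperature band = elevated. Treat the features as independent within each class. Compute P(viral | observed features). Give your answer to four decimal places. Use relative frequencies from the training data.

bacterial: (11/80) × (6/11) × (10/11) × (1/11) × (4/11) × (1/11) ≈ 0.000204904
viral: (44/80) × (18/44) × (25/44) × (15/44) × (6/44) × (38/44) ≈ 0.00513261
fungal: (25/80) × (17/25) × (3/25) × (19/25) × (24/25) × (3/25) = 0.002232576
P(viral | x) = 0.00513261 / 0.00757009 ≈ 0.6780

0.6780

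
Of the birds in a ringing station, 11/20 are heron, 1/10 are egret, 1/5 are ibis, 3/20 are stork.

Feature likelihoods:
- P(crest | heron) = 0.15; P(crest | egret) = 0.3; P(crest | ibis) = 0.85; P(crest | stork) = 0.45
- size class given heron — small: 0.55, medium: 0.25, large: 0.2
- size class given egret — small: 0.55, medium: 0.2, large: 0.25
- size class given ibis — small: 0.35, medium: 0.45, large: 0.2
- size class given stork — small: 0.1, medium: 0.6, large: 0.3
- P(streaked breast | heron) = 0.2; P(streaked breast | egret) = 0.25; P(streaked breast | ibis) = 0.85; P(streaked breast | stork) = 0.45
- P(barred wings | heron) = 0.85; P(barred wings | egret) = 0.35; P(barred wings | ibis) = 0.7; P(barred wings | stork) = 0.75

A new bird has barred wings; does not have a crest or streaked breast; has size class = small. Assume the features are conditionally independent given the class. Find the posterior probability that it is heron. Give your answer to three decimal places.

0.923

heron: 0.55 × (1−0.15) × 0.55 × (1−0.2) × 0.85 = 0.174845
egret: 0.1 × (1−0.3) × 0.55 × (1−0.25) × 0.35 = 0.01010625
ibis: 0.2 × (1−0.85) × 0.35 × (1−0.85) × 0.7 = 0.0011025
stork: 0.15 × (1−0.45) × 0.1 × (1−0.45) × 0.75 = 0.003403125
P(heron | x) = 0.174845 / 0.189456875 ≈ 0.923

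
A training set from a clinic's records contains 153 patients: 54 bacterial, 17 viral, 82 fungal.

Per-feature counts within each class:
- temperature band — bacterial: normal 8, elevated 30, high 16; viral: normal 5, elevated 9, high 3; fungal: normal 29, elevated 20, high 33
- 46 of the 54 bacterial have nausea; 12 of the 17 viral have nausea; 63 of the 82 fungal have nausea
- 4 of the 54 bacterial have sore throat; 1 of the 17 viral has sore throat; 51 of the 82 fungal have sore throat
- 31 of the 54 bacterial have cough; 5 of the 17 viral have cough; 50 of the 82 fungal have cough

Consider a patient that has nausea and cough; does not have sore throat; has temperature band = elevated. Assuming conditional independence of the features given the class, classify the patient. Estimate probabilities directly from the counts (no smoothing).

bacterial

bacterial: (54/153) × (30/54) × (46/54) × (50/54) × (31/54) ≈ 0.0887847
viral: (17/153) × (9/17) × (12/17) × (16/17) × (5/17) ≈ 0.0114941
fungal: (82/153) × (20/82) × (63/82) × (31/82) × (50/82) ≈ 0.023151
Highest score → bacterial.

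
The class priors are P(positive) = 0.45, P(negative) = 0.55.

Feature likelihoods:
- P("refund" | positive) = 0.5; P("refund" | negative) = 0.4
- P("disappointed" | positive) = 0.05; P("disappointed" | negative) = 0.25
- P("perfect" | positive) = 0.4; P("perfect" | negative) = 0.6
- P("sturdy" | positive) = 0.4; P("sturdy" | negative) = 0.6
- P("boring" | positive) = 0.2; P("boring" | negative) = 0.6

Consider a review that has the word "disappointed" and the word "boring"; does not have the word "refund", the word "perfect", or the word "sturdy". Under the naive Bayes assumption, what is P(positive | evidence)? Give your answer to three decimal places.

positive: 0.45 × (1−0.5) × 0.05 × (1−0.4) × (1−0.4) × 0.2 = 0.00081
negative: 0.55 × (1−0.4) × 0.25 × (1−0.6) × (1−0.6) × 0.6 = 0.00792
P(positive | x) = 0.00081 / 0.00873 ≈ 0.093

0.093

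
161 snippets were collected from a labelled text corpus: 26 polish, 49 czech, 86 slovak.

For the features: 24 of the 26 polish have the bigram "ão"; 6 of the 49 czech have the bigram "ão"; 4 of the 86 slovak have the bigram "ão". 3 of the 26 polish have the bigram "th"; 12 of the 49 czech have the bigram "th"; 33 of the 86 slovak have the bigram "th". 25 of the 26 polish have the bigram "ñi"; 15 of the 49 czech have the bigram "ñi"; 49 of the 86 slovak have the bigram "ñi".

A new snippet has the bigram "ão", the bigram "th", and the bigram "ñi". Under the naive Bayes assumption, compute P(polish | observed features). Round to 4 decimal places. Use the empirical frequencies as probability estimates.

polish: (26/161) × (24/26) × (3/26) × (25/26) ≈ 0.0165386
czech: (49/161) × (6/49) × (12/49) × (15/49) ≈ 0.00279387
slovak: (86/161) × (4/86) × (33/86) × (49/86) ≈ 0.00543184
P(polish | x) = 0.0165386 / 0.02476431 ≈ 0.6678

0.6678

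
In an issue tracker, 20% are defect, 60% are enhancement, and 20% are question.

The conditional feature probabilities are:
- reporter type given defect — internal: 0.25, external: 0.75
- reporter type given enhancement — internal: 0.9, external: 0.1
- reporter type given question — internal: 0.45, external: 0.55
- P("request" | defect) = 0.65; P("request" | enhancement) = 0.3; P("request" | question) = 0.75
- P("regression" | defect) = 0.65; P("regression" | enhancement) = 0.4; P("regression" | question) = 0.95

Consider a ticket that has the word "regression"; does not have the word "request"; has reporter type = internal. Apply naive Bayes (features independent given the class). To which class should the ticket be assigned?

defect: 0.2 × 0.25 × (1−0.65) × 0.65 = 0.011375
enhancement: 0.6 × 0.9 × (1−0.3) × 0.4 = 0.1512
question: 0.2 × 0.45 × (1−0.75) × 0.95 = 0.021375
Highest score → enhancement.

enhancement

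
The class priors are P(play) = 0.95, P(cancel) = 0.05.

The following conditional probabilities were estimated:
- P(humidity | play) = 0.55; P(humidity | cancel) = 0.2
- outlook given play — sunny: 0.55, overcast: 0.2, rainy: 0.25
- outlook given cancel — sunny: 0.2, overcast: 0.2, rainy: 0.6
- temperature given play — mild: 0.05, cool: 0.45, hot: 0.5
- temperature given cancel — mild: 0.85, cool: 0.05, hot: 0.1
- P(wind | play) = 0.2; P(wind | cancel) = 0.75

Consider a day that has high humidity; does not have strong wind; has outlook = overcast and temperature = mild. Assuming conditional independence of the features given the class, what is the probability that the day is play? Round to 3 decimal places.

0.908

play: 0.95 × 0.55 × 0.2 × 0.05 × (1−0.2) = 0.00418
cancel: 0.05 × 0.2 × 0.2 × 0.85 × (1−0.75) = 0.000425
P(play | x) = 0.00418 / 0.004605 ≈ 0.908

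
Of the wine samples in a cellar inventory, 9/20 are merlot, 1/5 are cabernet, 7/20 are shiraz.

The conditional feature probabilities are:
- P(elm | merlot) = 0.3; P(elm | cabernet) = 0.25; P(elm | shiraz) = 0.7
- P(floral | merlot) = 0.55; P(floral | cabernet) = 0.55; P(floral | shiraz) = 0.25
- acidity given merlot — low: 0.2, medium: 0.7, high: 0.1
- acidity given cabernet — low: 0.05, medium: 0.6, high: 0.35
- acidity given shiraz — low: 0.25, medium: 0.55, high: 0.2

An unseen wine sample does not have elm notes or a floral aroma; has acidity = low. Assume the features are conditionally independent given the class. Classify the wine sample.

merlot

merlot: 0.45 × (1−0.3) × (1−0.55) × 0.2 = 0.02835
cabernet: 0.2 × (1−0.25) × (1−0.55) × 0.05 = 0.003375
shiraz: 0.35 × (1−0.7) × (1−0.25) × 0.25 = 0.0196875
Highest score → merlot.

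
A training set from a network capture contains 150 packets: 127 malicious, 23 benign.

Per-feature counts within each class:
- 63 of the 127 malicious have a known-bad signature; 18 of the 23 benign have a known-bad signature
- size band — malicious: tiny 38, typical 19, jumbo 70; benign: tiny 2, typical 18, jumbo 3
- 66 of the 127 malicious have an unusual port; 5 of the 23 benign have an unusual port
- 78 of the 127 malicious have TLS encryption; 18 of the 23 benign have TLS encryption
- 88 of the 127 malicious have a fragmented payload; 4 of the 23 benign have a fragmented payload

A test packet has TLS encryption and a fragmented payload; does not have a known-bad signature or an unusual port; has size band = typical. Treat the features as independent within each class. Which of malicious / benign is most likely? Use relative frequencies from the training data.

malicious: (127/150) × (64/127) × (19/127) × (61/127) × (78/127) × (88/127) ≈ 0.0130477
benign: (23/150) × (5/23) × (18/23) × (18/23) × (18/23) × (4/23) ≈ 0.00277872
Highest score → malicious.

malicious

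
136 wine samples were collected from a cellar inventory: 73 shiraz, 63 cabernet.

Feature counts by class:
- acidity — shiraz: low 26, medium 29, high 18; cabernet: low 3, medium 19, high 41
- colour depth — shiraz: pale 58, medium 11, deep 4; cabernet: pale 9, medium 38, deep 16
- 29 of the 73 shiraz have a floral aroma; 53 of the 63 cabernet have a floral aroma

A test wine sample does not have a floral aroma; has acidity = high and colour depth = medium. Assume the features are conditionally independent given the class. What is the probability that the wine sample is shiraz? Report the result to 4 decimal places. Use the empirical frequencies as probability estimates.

shiraz: (73/136) × (18/73) × (11/73) × (44/73) ≈ 0.0120208
cabernet: (63/136) × (41/63) × (38/63) × (10/63) ≈ 0.0288634
P(shiraz | x) = 0.0120208 / 0.0408842 ≈ 0.2940

0.2940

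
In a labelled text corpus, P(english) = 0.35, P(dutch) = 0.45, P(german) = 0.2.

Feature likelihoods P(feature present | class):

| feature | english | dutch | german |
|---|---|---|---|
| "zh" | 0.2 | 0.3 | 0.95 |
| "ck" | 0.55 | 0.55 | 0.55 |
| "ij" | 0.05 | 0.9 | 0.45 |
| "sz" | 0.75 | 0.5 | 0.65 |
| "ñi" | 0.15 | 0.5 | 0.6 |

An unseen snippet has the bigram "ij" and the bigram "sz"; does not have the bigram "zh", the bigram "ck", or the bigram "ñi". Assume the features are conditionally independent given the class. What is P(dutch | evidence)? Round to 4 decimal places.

english: 0.35 × (1−0.2) × (1−0.55) × 0.05 × 0.75 × (1−0.15) = 0.00401625
dutch: 0.45 × (1−0.3) × (1−0.55) × 0.9 × 0.5 × (1−0.5) = 0.03189375
german: 0.2 × (1−0.95) × (1−0.55) × 0.45 × 0.65 × (1−0.6) = 0.0005265
P(dutch | x) = 0.03189375 / 0.0364365 ≈ 0.8753

0.8753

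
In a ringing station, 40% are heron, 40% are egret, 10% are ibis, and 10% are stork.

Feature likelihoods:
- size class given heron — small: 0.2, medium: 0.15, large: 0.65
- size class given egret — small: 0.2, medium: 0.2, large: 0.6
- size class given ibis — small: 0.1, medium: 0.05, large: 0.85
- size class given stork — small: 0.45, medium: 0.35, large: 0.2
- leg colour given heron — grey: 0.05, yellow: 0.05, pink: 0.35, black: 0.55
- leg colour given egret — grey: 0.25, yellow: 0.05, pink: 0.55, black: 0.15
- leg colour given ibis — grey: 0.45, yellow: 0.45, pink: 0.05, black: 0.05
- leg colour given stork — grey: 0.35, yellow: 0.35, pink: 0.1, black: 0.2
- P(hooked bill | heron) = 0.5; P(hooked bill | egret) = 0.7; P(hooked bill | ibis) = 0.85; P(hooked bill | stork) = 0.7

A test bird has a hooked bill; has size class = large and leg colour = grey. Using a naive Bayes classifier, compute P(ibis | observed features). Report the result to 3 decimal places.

0.378

heron: 0.4 × 0.65 × 0.05 × 0.5 = 0.0065
egret: 0.4 × 0.6 × 0.25 × 0.7 = 0.042
ibis: 0.1 × 0.85 × 0.45 × 0.85 = 0.0325125
stork: 0.1 × 0.2 × 0.35 × 0.7 = 0.0049
P(ibis | x) = 0.0325125 / 0.0859125 ≈ 0.378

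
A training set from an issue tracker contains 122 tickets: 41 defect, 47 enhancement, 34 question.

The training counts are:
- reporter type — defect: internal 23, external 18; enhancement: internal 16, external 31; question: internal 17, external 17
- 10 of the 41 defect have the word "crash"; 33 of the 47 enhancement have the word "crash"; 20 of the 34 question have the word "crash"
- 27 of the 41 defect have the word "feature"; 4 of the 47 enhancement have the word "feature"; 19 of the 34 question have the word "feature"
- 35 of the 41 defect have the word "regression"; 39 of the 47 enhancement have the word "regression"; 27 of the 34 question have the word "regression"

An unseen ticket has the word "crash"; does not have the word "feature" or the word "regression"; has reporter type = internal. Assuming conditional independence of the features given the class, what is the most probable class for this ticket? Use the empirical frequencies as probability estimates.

enhancement

defect: (41/122) × (23/41) × (10/41) × (14/41) × (6/41) ≈ 0.00229771
enhancement: (47/122) × (16/47) × (33/47) × (43/47) × (8/47) ≈ 0.0143397
question: (34/122) × (17/34) × (20/34) × (15/34) × (7/34) ≈ 0.00744512
Highest score → enhancement.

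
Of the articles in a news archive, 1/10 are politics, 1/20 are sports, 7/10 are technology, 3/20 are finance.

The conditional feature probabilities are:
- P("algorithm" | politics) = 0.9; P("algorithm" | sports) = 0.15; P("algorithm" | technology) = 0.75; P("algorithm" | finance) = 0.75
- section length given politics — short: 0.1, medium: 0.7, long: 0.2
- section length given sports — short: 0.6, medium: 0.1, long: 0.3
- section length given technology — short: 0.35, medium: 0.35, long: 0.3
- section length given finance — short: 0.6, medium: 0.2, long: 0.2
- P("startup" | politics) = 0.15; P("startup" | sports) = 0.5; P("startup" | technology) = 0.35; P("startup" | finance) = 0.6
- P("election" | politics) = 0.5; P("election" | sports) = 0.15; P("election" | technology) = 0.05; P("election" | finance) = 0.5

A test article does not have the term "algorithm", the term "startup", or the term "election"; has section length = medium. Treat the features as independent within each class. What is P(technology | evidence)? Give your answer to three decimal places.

politics: 0.1 × (1−0.9) × 0.7 × (1−0.15) × (1−0.5) = 0.002975
sports: 0.05 × (1−0.15) × 0.1 × (1−0.5) × (1−0.15) = 0.00180625
technology: 0.7 × (1−0.75) × 0.35 × (1−0.35) × (1−0.05) = 0.037821875
finance: 0.15 × (1−0.75) × 0.2 × (1−0.6) × (1−0.5) = 0.0015
P(technology | x) = 0.037821875 / 0.044103125 ≈ 0.858

0.858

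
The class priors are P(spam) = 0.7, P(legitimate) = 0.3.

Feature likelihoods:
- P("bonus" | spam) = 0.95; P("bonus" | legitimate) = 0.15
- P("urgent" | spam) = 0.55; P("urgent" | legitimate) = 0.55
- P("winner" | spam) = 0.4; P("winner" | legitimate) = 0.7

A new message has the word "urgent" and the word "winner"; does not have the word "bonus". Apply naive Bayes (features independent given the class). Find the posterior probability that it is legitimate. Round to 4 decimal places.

spam: 0.7 × (1−0.95) × 0.55 × 0.4 = 0.0077
legitimate: 0.3 × (1−0.15) × 0.55 × 0.7 = 0.098175
P(legitimate | x) = 0.098175 / 0.105875 ≈ 0.9273

0.9273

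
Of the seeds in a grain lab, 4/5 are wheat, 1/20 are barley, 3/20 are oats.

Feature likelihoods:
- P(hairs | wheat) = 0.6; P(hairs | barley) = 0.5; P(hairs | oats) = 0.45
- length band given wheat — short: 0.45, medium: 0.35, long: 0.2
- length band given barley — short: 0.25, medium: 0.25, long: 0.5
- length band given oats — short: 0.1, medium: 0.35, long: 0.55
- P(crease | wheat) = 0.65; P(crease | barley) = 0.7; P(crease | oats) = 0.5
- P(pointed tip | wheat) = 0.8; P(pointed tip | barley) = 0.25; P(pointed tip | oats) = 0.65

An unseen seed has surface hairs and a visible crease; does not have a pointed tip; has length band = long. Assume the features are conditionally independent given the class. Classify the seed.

wheat

wheat: 0.8 × 0.6 × 0.2 × 0.65 × (1−0.8) = 0.01248
barley: 0.05 × 0.5 × 0.5 × 0.7 × (1−0.25) = 0.0065625
oats: 0.15 × 0.45 × 0.55 × 0.5 × (1−0.65) = 0.006496875
Highest score → wheat.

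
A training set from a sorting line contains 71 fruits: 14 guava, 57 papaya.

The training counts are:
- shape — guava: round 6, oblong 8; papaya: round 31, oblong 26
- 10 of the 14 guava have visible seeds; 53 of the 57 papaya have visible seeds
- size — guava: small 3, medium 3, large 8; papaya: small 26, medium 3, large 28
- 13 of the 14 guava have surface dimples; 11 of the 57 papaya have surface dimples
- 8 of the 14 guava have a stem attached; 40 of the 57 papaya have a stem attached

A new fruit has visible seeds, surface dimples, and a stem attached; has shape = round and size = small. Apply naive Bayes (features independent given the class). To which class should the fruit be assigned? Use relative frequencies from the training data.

guava: (14/71) × (6/14) × (10/14) × (3/14) × (13/14) × (8/14) ≈ 0.00686334
papaya: (57/71) × (31/57) × (53/57) × (26/57) × (11/57) × (40/57) ≈ 0.0250787
Highest score → papaya.

papaya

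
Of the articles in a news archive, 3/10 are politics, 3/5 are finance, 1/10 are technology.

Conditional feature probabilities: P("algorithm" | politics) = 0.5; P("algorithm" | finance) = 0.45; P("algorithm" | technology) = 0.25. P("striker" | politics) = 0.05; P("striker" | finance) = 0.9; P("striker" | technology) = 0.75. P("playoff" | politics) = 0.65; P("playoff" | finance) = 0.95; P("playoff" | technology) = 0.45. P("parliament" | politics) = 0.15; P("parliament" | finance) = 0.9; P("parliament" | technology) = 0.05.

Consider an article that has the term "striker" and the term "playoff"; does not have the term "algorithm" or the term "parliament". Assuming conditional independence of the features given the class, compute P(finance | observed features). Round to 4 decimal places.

politics: 0.3 × (1−0.5) × 0.05 × 0.65 × (1−0.15) = 0.00414375
finance: 0.6 × (1−0.45) × 0.9 × 0.95 × (1−0.9) = 0.028215
technology: 0.1 × (1−0.25) × 0.75 × 0.45 × (1−0.05) = 0.024046875
P(finance | x) = 0.028215 / 0.056405625 ≈ 0.5002

0.5002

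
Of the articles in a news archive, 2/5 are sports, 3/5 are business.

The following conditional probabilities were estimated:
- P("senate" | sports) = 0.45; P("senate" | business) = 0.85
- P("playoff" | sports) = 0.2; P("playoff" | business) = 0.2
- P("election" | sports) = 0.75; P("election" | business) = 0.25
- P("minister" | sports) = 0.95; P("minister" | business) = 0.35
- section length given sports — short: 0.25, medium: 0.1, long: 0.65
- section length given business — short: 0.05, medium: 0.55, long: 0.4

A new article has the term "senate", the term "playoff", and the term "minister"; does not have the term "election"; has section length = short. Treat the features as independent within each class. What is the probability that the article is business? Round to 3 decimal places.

0.385

sports: 0.4 × 0.45 × 0.2 × (1−0.75) × 0.95 × 0.25 = 0.0021375
business: 0.6 × 0.85 × 0.2 × (1−0.25) × 0.35 × 0.05 = 0.00133875
P(business | x) = 0.00133875 / 0.00347625 ≈ 0.385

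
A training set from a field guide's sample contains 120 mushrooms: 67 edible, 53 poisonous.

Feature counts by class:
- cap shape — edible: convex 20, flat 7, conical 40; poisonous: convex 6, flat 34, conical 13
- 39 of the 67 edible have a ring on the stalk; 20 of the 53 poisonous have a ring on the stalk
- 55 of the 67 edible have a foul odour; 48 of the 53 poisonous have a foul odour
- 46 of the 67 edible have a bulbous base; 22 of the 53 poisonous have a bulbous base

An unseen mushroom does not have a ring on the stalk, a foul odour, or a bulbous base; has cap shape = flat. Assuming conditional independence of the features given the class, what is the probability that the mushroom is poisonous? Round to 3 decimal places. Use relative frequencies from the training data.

edible: (67/120) × (7/67) × (28/67) × (12/67) × (21/67) ≈ 0.00136852
poisonous: (53/120) × (34/53) × (33/53) × (5/53) × (31/53) ≈ 0.00973455
P(poisonous | x) = 0.00973455 / 0.01110307 ≈ 0.877

0.877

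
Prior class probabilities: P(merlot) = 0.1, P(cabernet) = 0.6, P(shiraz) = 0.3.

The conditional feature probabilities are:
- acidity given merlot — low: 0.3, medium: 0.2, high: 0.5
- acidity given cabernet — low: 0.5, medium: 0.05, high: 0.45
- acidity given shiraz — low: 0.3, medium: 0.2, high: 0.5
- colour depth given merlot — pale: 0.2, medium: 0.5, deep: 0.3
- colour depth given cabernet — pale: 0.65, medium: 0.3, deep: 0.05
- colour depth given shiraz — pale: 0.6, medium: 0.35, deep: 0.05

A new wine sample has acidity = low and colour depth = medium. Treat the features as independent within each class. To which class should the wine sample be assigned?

cabernet

merlot: 0.1 × 0.3 × 0.5 = 0.015
cabernet: 0.6 × 0.5 × 0.3 = 0.09
shiraz: 0.3 × 0.3 × 0.35 = 0.0315
Highest score → cabernet.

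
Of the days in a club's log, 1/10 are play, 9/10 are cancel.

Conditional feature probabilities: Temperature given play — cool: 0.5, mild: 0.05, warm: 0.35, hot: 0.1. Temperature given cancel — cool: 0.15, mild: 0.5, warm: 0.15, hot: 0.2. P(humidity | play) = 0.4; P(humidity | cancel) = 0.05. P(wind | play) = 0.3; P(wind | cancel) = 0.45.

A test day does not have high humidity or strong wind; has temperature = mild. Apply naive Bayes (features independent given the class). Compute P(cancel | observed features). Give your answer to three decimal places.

play: 0.1 × 0.05 × (1−0.4) × (1−0.3) = 0.0021
cancel: 0.9 × 0.5 × (1−0.05) × (1−0.45) = 0.235125
P(cancel | x) = 0.235125 / 0.237225 ≈ 0.991

0.991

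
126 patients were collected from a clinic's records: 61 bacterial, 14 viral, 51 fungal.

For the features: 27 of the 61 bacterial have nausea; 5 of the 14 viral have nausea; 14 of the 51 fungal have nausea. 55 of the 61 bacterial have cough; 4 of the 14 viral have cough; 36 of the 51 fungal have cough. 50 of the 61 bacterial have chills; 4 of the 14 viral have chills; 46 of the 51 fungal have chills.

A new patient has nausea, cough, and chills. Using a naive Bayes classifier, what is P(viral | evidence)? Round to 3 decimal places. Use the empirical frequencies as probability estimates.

0.014

bacterial: (61/126) × (27/61) × (55/61) × (50/61) ≈ 0.158368
viral: (14/126) × (5/14) × (4/14) × (4/14) ≈ 0.00323939
fungal: (51/126) × (14/51) × (36/51) × (46/51) ≈ 0.070742
P(viral | x) = 0.00323939 / 0.23234939 ≈ 0.014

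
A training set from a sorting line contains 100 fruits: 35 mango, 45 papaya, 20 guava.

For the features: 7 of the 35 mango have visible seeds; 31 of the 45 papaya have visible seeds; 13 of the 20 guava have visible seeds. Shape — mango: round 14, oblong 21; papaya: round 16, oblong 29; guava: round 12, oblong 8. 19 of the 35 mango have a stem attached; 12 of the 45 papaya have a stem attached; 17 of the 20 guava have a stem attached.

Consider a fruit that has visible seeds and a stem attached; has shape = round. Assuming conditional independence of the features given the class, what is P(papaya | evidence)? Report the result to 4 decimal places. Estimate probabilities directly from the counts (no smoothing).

mango: (35/100) × (7/35) × (14/35) × (19/35) = 0.0152
papaya: (45/100) × (31/45) × (16/45) × (12/45) ≈ 0.0293926
guava: (20/100) × (13/20) × (12/20) × (17/20) = 0.0663
P(papaya | x) = 0.0293926 / 0.1108926 ≈ 0.2651

0.2651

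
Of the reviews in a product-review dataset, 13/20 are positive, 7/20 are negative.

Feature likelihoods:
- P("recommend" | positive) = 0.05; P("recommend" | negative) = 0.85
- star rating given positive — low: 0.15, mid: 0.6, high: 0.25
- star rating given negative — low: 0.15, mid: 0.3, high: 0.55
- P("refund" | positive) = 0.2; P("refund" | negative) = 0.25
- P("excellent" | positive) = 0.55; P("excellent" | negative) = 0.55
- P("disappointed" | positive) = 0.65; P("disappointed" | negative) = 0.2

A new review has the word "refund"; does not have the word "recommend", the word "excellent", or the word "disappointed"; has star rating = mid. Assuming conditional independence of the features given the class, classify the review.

positive

positive: 0.65 × (1−0.05) × 0.6 × 0.2 × (1−0.55) × (1−0.65) = 0.01167075
negative: 0.35 × (1−0.85) × 0.3 × 0.25 × (1−0.55) × (1−0.2) = 0.0014175
Highest score → positive.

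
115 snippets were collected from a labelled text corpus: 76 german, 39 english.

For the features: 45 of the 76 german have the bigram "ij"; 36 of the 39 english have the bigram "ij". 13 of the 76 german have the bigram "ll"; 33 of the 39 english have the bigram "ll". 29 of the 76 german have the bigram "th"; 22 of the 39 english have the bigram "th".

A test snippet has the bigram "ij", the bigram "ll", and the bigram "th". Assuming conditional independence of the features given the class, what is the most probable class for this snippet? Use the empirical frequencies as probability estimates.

english

german: (76/115) × (45/76) × (13/76) × (29/76) ≈ 0.0255405
english: (39/115) × (36/39) × (33/39) × (22/39) ≈ 0.149421
Highest score → english.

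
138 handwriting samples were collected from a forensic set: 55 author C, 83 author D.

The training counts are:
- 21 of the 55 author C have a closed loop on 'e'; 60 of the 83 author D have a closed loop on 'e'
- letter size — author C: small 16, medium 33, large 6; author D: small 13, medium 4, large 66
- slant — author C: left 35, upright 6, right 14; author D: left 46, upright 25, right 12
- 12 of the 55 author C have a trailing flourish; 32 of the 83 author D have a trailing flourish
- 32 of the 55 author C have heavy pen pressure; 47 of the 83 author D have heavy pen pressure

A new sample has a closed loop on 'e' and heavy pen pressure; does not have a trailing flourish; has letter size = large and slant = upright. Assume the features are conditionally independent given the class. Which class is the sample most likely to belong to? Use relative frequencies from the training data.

author D

author C: (55/138) × (21/55) × (6/55) × (6/55) × (43/55) × (32/55) ≈ 0.000823778
author D: (83/138) × (60/83) × (66/83) × (25/83) × (51/83) × (47/83) ≈ 0.0362336
Highest score → author D.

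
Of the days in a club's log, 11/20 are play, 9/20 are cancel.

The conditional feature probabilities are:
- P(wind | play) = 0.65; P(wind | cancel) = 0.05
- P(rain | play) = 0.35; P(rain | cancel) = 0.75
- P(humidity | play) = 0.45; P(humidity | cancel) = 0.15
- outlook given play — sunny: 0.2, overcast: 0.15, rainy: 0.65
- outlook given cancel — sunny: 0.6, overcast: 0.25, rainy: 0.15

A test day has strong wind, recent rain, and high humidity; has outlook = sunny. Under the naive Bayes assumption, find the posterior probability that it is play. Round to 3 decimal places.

0.881

play: 0.55 × 0.65 × 0.35 × 0.45 × 0.2 = 0.01126125
cancel: 0.45 × 0.05 × 0.75 × 0.15 × 0.6 = 0.00151875
P(play | x) = 0.01126125 / 0.01278 ≈ 0.881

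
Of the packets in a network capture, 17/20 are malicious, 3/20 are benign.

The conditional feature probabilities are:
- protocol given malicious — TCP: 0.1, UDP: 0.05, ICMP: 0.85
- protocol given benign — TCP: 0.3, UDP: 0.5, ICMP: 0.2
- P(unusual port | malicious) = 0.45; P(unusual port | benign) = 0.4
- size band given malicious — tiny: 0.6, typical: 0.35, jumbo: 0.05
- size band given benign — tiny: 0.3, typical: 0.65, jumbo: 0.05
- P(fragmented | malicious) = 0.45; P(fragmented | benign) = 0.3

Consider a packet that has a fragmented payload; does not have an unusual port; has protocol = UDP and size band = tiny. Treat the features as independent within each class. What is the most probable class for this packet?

malicious

malicious: 0.85 × 0.05 × (1−0.45) × 0.6 × 0.45 = 0.00631125
benign: 0.15 × 0.5 × (1−0.4) × 0.3 × 0.3 = 0.00405
Highest score → malicious.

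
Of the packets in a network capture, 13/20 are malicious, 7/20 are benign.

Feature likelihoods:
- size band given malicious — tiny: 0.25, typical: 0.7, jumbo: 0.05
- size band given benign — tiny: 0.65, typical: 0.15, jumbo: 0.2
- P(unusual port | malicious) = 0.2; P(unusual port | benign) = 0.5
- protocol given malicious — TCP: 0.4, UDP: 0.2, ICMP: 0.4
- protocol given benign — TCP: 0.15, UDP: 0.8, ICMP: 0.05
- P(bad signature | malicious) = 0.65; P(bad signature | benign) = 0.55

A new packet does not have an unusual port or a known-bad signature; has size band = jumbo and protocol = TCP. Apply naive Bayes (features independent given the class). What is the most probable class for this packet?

malicious

malicious: 0.65 × 0.05 × (1−0.2) × 0.4 × (1−0.65) = 0.00364
benign: 0.35 × 0.2 × (1−0.5) × 0.15 × (1−0.55) = 0.0023625
Highest score → malicious.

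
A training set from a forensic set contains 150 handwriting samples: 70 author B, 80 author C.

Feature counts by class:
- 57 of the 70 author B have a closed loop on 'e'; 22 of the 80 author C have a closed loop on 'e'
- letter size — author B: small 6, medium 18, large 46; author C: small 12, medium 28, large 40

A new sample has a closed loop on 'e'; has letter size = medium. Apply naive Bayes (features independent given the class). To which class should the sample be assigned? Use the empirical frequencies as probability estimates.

author B

author B: (70/150) × (57/70) × (18/70) ≈ 0.0977143
author C: (80/150) × (22/80) × (28/80) ≈ 0.0513333
Highest score → author B.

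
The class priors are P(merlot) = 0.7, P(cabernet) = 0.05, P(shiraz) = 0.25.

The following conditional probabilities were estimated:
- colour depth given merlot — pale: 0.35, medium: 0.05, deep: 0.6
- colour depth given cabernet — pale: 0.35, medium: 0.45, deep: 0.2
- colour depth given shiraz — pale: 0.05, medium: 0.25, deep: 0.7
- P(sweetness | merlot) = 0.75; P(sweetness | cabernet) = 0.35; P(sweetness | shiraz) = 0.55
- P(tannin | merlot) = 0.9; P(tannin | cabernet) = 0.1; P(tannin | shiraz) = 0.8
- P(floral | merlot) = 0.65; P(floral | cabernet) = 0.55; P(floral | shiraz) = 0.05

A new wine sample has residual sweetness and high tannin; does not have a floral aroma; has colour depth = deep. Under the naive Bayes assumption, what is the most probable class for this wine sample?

merlot

merlot: 0.7 × 0.6 × 0.75 × 0.9 × (1−0.65) = 0.099225
cabernet: 0.05 × 0.2 × 0.35 × 0.1 × (1−0.55) = 0.0001575
shiraz: 0.25 × 0.7 × 0.55 × 0.8 × (1−0.05) = 0.07315
Highest score → merlot.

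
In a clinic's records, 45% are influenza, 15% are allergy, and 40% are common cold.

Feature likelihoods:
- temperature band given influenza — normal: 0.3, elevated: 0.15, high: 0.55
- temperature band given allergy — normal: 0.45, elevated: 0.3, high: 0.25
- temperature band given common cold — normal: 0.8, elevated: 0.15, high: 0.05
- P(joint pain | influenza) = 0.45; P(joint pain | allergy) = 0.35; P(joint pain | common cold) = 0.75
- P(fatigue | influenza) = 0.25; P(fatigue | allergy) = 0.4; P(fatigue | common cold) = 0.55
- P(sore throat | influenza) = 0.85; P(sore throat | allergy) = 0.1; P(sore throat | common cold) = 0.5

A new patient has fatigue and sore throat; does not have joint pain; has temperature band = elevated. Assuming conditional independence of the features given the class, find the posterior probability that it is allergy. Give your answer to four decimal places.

0.0887

influenza: 0.45 × 0.15 × (1−0.45) × 0.25 × 0.85 = 0.0078890625
allergy: 0.15 × 0.3 × (1−0.35) × 0.4 × 0.1 = 0.00117
common cold: 0.4 × 0.15 × (1−0.75) × 0.55 × 0.5 = 0.004125
P(allergy | x) = 0.00117 / 0.0131840625 ≈ 0.0887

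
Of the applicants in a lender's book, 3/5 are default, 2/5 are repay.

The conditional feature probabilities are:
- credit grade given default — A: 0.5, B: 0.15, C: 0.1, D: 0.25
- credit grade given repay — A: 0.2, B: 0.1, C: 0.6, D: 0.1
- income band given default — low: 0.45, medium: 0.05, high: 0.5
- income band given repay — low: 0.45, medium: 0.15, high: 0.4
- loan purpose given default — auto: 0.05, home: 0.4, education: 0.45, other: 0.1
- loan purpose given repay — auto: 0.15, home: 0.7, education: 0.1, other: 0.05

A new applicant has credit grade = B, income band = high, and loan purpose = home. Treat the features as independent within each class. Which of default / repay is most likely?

default

default: 0.6 × 0.15 × 0.5 × 0.4 = 0.018
repay: 0.4 × 0.1 × 0.4 × 0.7 = 0.0112
Highest score → default.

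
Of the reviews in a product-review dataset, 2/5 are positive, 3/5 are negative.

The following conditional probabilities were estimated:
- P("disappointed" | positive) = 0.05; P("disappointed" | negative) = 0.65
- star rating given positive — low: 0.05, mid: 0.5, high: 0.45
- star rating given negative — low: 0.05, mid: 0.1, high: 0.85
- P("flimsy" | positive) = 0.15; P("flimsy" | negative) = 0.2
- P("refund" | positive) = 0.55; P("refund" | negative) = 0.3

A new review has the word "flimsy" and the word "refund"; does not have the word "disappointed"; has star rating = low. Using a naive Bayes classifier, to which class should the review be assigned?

positive: 0.4 × (1−0.05) × 0.05 × 0.15 × 0.55 = 0.0015675
negative: 0.6 × (1−0.65) × 0.05 × 0.2 × 0.3 = 0.00063
Highest score → positive.

positive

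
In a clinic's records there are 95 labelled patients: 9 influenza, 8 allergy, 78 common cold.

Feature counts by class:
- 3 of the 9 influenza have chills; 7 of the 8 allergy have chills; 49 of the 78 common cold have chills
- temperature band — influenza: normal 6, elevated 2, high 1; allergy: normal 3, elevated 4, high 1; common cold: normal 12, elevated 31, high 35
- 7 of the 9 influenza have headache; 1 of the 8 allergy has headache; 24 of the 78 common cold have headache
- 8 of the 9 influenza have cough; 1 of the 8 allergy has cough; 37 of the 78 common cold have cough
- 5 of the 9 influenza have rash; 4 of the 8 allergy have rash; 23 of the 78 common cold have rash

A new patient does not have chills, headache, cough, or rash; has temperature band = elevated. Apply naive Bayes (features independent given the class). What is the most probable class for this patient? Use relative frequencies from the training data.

influenza: (9/95) × (6/9) × (2/9) × (2/9) × (1/9) × (4/9) ≈ 0.00015402
allergy: (8/95) × (1/8) × (4/8) × (7/8) × (7/8) × (4/8) ≈ 0.0020148
common cold: (78/95) × (29/78) × (31/78) × (54/78) × (41/78) × (55/78) ≈ 0.0311314
Highest score → common cold.

common cold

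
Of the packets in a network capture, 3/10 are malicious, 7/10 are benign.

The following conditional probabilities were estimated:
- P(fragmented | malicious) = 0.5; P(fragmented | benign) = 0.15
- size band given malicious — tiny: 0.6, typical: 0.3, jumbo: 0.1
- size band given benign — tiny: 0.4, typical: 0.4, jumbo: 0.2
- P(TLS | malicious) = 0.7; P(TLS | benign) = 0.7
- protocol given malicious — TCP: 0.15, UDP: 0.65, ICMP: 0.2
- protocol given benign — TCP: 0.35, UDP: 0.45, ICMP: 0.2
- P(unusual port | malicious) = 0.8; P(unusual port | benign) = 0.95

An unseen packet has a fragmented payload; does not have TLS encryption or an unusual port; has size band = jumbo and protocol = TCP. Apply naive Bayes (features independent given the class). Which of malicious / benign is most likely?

malicious: 0.3 × 0.5 × 0.1 × (1−0.7) × 0.15 × (1−0.8) = 0.000135
benign: 0.7 × 0.15 × 0.2 × (1−0.7) × 0.35 × (1−0.95) = 0.00011025
Highest score → malicious.

malicious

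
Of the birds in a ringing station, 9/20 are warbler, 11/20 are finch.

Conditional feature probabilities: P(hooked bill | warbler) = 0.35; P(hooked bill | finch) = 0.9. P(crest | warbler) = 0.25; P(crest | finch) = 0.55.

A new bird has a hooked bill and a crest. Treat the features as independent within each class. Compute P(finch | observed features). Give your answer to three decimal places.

0.874

warbler: 0.45 × 0.35 × 0.25 = 0.039375
finch: 0.55 × 0.9 × 0.55 = 0.27225
P(finch | x) = 0.27225 / 0.311625 ≈ 0.874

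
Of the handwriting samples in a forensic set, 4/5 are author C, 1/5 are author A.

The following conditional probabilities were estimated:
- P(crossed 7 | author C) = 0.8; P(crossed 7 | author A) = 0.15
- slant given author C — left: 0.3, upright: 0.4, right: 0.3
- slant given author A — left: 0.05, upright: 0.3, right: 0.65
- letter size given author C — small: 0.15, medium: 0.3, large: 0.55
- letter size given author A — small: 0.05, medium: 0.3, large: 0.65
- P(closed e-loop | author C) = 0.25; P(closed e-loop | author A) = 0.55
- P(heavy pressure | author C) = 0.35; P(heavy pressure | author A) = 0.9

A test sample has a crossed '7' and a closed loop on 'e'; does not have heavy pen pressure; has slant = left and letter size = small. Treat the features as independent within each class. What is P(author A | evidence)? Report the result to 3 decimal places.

author C: 0.8 × 0.8 × 0.3 × 0.15 × 0.25 × (1−0.35) = 0.00468
author A: 0.2 × 0.15 × 0.05 × 0.05 × 0.55 × (1−0.9) = 0.000004125
P(author A | x) = 0.000004125 / 0.004684125 ≈ 0.001

0.001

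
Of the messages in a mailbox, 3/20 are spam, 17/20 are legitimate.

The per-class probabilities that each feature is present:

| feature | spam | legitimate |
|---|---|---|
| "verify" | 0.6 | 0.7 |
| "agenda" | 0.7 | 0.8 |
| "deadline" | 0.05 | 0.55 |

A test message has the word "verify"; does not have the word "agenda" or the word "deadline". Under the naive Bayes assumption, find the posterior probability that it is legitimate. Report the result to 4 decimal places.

spam: 0.15 × 0.6 × (1−0.7) × (1−0.05) = 0.02565
legitimate: 0.85 × 0.7 × (1−0.8) × (1−0.55) = 0.05355
P(legitimate | x) = 0.05355 / 0.0792 ≈ 0.6761

0.6761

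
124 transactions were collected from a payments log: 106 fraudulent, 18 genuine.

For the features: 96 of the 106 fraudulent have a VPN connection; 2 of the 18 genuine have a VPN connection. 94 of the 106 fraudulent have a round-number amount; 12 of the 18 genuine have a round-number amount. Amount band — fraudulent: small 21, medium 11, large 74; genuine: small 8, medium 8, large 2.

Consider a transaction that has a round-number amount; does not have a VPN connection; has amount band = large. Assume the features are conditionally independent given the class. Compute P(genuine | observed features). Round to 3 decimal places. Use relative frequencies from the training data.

fraudulent: (106/124) × (10/106) × (94/106) × (74/106) ≈ 0.0499259
genuine: (18/124) × (16/18) × (12/18) × (2/18) ≈ 0.00955795
P(genuine | x) = 0.00955795 / 0.05948385 ≈ 0.161

0.161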